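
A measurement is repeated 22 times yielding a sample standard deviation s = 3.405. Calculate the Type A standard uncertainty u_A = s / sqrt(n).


u_A = s / sqrt(n)
u_A = 3.405 / sqrt(22)
u_A = 3.405 / 4.6904158
u_A = 0.7259

0.7259


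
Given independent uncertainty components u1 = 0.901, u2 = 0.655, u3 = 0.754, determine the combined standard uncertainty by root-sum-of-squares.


uc = sqrt(0.901^2 + 0.655^2 + 0.754^2)
uc = sqrt(1.809342)
uc = 1.3451

1.3451


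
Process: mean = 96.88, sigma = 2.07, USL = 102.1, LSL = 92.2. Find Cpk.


Cpu = (USL - mean) / (3*sigma) = (102.1 - 96.88) / (3*2.07) = 0.8406
Cpl = (mean - LSL) / (3*sigma) = (96.88 - 92.2) / (3*2.07) = 0.7536
Cpk = min(Cpu, Cpl) = 0.7536

0.7536


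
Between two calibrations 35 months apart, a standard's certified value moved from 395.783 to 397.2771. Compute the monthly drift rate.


rate = (v2 - v1) / months
= (397.2771 - 395.783) / 35
= 1.4941 / 35
= 0.0427

0.0427


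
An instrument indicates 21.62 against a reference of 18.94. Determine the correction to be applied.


Correction = standard - reading
= 18.94 - 21.62
= -2.6800

-2.6800


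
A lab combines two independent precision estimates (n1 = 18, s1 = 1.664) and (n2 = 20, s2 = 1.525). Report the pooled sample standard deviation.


s_p = sqrt(((n1-1)*s1^2 + (n2-1)*s2^2) / (n1+n2-2))
numerator = (18-1)*1.664^2 + (20-1)*1.525^2 = 47.071232 + 44.186875 = 91.258107
denominator = 18 + 20 - 2 = 36
s_p^2 = 91.258107 / 36 = 2.5349474
s_p = sqrt(2.5349474) = 1.5922

1.5922


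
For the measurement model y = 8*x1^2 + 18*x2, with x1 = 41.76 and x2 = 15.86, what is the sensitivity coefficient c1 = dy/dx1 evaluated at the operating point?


y = 8*x1^2 + 18*x2
dy/dx1 = 2*8*x1
Evaluate at x1 = 41.76: c1 = 16 * 41.76
c1 = 668.1600

668.1600


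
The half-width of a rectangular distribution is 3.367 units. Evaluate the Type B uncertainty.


u_B = half_width / sqrt(3)
u_B = 3.367 / 1.7320508
u_B = 1.9439

1.9439


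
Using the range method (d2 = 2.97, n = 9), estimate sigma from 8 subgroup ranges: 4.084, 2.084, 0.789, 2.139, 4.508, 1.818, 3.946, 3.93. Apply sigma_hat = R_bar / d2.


R_bar = (4.084 + 2.084 + 0.789 + 2.139 + 4.508 + 1.818 + 3.946 + 3.93) / 8
R_bar = 23.298 / 8 = 2.91225
sigma_hat = R_bar / d2 = 2.91225 / 2.97 = 0.9806

0.9806


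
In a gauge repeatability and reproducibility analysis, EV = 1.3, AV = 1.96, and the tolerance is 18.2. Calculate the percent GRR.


GRR = sqrt(EV^2 + AV^2) = sqrt(1.3^2 + 1.96^2) = 2.3519354
%GRR = GRR / tol * 100 = 2.3519354 / 18.2 * 100
%GRR = 12.9227

12.9227


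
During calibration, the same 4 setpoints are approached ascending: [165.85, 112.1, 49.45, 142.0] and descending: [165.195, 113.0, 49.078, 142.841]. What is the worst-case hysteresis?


|165.85 - 165.195| = 0.6550
|112.1 - 113.0| = 0.9000
|49.45 - 49.078| = 0.3720
|142.0 - 142.841| = 0.8410
hysteresis = max(diffs) = 0.9000

0.9000


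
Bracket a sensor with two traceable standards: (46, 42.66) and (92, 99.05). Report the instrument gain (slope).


slope = (y2 - y1) / (x2 - x1)
= (99.05 - 42.66) / (92 - 46)
= 56.3900 / 46
= 1.2259

1.2259


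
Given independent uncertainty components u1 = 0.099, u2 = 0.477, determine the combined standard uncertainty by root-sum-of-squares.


uc = sqrt(0.099^2 + 0.477^2)
uc = sqrt(0.23733)
uc = 0.4872

0.4872


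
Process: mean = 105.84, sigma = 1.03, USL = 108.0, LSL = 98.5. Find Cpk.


Cpu = (USL - mean) / (3*sigma) = (108.0 - 105.84) / (3*1.03) = 0.6990
Cpl = (mean - LSL) / (3*sigma) = (105.84 - 98.5) / (3*1.03) = 2.3754
Cpk = min(Cpu, Cpl) = 0.6990

0.6990


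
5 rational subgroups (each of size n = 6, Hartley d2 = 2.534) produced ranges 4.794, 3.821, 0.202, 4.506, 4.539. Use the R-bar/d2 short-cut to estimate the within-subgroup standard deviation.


R_bar = (4.794 + 3.821 + 0.202 + 4.506 + 4.539) / 5
R_bar = 17.862 / 5 = 3.5724
sigma_hat = R_bar / d2 = 3.5724 / 2.534 = 1.4098

1.4098


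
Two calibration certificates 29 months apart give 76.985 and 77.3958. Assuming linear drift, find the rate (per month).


rate = (v2 - v1) / months
= (77.3958 - 76.985) / 29
= 0.4108 / 29
= 0.0142

0.0142


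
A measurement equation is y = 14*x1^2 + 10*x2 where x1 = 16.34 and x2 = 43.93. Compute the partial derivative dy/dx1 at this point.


y = 14*x1^2 + 10*x2
dy/dx1 = 2*14*x1
Evaluate at x1 = 16.34: c1 = 28 * 16.34
c1 = 457.5200

457.5200


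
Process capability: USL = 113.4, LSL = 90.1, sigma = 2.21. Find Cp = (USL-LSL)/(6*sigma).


Cp = (USL - LSL) / (6 * sigma)
= (113.4 - 90.1) / (6 * 2.21)
= 23.3000 / 13.2600
= 1.7572

1.7572


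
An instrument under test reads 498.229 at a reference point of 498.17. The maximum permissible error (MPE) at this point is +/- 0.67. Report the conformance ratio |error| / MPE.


e = indication - reference = 498.229 - 498.17 = 0.0590
|e| = 0.0590
ratio = |e| / MPE = 0.0590 / 0.67
ratio = 0.0881

0.0881


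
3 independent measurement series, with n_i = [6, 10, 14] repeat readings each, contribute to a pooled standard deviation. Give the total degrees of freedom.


nu = sum_i (n_i - 1)
nu = ((6 - 1) + (10 - 1) + (14 - 1))
nu = 5 + 9 + 13
nu = 27

27


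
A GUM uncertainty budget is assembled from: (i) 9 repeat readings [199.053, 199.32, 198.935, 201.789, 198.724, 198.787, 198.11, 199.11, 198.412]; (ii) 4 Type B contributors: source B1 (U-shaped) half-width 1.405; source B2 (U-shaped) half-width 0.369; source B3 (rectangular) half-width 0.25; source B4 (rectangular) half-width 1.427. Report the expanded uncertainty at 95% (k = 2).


mean = (199.053 + 199.32 + 198.935 + 201.789 + 198.724 + 198.787 + 198.11 + 199.11 + 198.412) / 9 = 199.1377778
s = sqrt(sum((x - mean)^2)/(n-1)) = 1.0599882
u_A = s / sqrt(n) = 1.0599882 / sqrt(9) = 0.3533294
u_B1 = 1.405 / sqrt(2) = 0.99348503
u_B2 = 0.369 / sqrt(2) = 0.2609224
u_B3 = 0.25 / sqrt(3) = 0.14433757
u_B4 = 1.427 / sqrt(3) = 0.82387883
uc = sqrt(0.3533294^2 + 0.99348503^2 + 0.2609224^2 + 0.14433757^2 + 0.82387883^2) = 1.3709647
U = k * uc = 2 * 1.3709647
U = 2.7419

2.7419


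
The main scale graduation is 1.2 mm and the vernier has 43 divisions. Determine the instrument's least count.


LC = MSD / n_div
= 1.2 / 43
= 0.0279

0.0279


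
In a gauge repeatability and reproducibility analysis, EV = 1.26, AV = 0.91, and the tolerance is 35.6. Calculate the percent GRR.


GRR = sqrt(EV^2 + AV^2) = sqrt(1.26^2 + 0.91^2) = 1.5542522
%GRR = GRR / tol * 100 = 1.5542522 / 35.6 * 100
%GRR = 4.3659

4.3659


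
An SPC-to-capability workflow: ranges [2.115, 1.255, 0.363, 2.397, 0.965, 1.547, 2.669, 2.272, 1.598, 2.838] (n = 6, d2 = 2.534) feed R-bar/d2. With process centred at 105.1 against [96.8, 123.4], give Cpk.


R_bar = (2.115 + 1.255 + 0.363 + 2.397 + 0.965 + 1.547 + 2.669 + 2.272 + 1.598 + 2.838) / 10 = 1.8019
sigma = R_bar / d2 = 1.8019 / 2.534 = 0.71108919
Cp = (USL - LSL)/(6*sigma) = (123.4 - 96.8)/(6*0.71108919) = 6.2346
Cpu = (123.4 - 105.1)/(3*0.71108919) = 8.5784
Cpl = (105.1 - 96.8)/(3*0.71108919) = 3.8907
Cpk = min(Cpu, Cpl) = 3.8907

3.8907


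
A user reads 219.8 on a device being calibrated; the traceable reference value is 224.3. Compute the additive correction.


Correction = standard - reading
= 224.3 - 219.8
= 4.5000

4.5000


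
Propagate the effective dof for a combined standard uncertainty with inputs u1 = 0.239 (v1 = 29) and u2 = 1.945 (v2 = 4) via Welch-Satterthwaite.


uc = sqrt(u1^2 + u2^2) = sqrt(0.239^2 + 1.945^2) = 1.959629
v_eff = uc^4 / (u1^4/v1 + u2^4/v2)
= 1.959629^4 / (0.239^4/29 + 1.945^4/4)
= 14.74672 / 3.577932
v_eff = 4.1216

4.1216


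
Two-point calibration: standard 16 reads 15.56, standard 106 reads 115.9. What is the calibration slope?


slope = (y2 - y1) / (x2 - x1)
= (115.9 - 15.56) / (106 - 16)
= 100.3400 / 90
= 1.1149

1.1149


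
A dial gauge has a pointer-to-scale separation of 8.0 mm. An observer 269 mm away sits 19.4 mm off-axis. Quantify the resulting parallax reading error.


error = h * offset / d
= 8.0 * 19.4 / 269
= 0.5770

0.5770


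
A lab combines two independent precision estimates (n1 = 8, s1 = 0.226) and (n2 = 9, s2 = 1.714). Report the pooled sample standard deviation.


s_p = sqrt(((n1-1)*s1^2 + (n2-1)*s2^2) / (n1+n2-2))
numerator = (8-1)*0.226^2 + (9-1)*1.714^2 = 0.357532 + 23.502368 = 23.8599
denominator = 8 + 9 - 2 = 15
s_p^2 = 23.8599 / 15 = 1.59066
s_p = sqrt(1.59066) = 1.2612

1.2612


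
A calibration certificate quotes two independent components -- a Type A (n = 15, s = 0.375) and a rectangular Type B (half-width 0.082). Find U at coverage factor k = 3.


u_A = s / sqrt(n) = 0.375 / sqrt(15) = 0.096824584
u_B = half_width / sqrt(3) = 0.082 / sqrt(3) = 0.047342722
uc = sqrt(u_A^2 + u_B^2) = sqrt(0.096824584^2 + 0.047342722^2) = 0.1077791
U = k * uc = 3 * 0.1077791
U = 0.3233

0.3233


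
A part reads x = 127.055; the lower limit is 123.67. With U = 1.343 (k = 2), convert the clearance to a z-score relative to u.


u = U / k = 1.343 / 2 = 0.6715
margin = |LSL - x| = |123.67 - 127.055| = 3.385
z = margin / u = 3.385 / 0.6715
z = 5.0410

5.0410


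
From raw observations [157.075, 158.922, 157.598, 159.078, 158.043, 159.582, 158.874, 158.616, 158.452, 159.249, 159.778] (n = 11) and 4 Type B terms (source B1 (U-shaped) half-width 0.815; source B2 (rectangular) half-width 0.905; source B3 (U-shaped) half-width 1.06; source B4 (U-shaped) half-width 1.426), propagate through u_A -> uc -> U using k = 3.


mean = (157.075 + 158.922 + 157.598 + 159.078 + 158.043 + 159.582 + 158.874 + 158.616 + 158.452 + 159.249 + 159.778) / 11 = 158.6606364
s = sqrt(sum((x - mean)^2)/(n-1)) = 0.82474521
u_A = s / sqrt(n) = 0.82474521 / sqrt(11) = 0.24867004
u_B1 = 0.815 / sqrt(2) = 0.57629203
u_B2 = 0.905 / sqrt(3) = 0.52250199
u_B3 = 1.06 / sqrt(2) = 0.74953319
u_B4 = 1.426 / sqrt(2) = 1.0083343
uc = sqrt(0.24867004^2 + 0.57629203^2 + 0.52250199^2 + 0.74953319^2 + 1.0083343^2) = 1.4984978
U = k * uc = 3 * 1.4984978
U = 4.4955

4.4955


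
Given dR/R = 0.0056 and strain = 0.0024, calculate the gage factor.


GF = (dR/R) / epsilon
= 0.0056 / 0.0024
= 2.3333

2.3333


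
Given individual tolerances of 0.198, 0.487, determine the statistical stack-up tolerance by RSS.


RSS = sqrt(0.198^2 + 0.487^2)
= sqrt(0.276373)
= 0.5257

0.5257


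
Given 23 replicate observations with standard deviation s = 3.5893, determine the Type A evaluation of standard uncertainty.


u_A = s / sqrt(n)
u_A = 3.5893 / sqrt(23)
u_A = 3.5893 / 4.7958315
u_A = 0.7484

0.7484


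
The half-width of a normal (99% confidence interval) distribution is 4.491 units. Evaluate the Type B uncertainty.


u_B = half_width / 2.576
u_B = 4.491 / 2.576
u_B = 1.7434

1.7434


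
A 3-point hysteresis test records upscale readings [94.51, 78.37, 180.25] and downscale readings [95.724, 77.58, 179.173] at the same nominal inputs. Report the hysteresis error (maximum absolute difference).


|94.51 - 95.724| = 1.2140
|78.37 - 77.58| = 0.7900
|180.25 - 179.173| = 1.0770
hysteresis = max(diffs) = 1.2140

1.2140


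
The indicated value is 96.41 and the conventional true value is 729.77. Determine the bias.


Systematic error = measured - true
= 96.41 - 729.77
= -633.3600

-633.3600


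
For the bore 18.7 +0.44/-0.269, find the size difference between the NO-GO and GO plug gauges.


GO = nominal - lower_tol (smallest hole = maximum material condition)
GO = 18.7 - 0.269 = 18.431
NO-GO = nominal + upper_tol (largest hole = least material condition)
NO-GO = 18.7 + 0.44 = 19.14
spread = NO-GO - GO = 19.14 - 18.431 = 0.7090

0.7090


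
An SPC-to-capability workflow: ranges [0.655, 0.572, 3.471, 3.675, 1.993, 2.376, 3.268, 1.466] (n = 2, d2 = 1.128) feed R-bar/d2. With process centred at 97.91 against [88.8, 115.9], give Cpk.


R_bar = (0.655 + 0.572 + 3.471 + 3.675 + 1.993 + 2.376 + 3.268 + 1.466) / 8 = 2.1845
sigma = R_bar / d2 = 2.1845 / 1.128 = 1.9366135
Cp = (USL - LSL)/(6*sigma) = (115.9 - 88.8)/(6*1.9366135) = 2.3322
Cpu = (115.9 - 97.91)/(3*1.9366135) = 3.0965
Cpl = (97.91 - 88.8)/(3*1.9366135) = 1.5680
Cpk = min(Cpu, Cpl) = 1.5680

1.5680


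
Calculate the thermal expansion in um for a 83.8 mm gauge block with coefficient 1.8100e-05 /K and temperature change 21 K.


dL = L * alpha * dT
= 83.8 * 1.8100e-05 * 21
= 0.0318524 mm
dL_um = 0.0318524 * 1000 = 31.8524 um

31.8524


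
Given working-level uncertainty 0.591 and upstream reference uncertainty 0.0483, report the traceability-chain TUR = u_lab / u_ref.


TUR = u_lab / u_ref
= 0.591 / 0.0483
= 12.2360

12.2360


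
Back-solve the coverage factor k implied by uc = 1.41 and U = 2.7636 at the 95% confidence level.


k = U / uc
k = 2.7636 / 1.41
k = 1.96

1.96


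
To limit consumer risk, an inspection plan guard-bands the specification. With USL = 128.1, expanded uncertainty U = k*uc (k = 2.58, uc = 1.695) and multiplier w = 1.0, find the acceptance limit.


U = k * uc = 2.58 * 1.695 = 4.3731
guard band g = w * U = 1.0 * 4.3731 = 4.3731
AL = USL - g = 128.1 - 4.3731
AL = 123.7269

123.7269


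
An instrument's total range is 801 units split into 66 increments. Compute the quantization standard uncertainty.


resolution = range / divisions
resolution = 801 / 66 = 12.136364
u_res = resolution / (2*sqrt(3))
u_res = 12.136364 / 3.4641016
u_res = 3.5035

3.5035


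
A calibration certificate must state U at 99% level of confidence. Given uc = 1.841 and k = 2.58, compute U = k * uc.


U = k * uc
U = 2.58 * 1.841
U = 4.7498

4.7498


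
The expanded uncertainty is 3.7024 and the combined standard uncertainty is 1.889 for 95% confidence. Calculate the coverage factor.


k = U / uc
k = 3.7024 / 1.889
k = 1.96

1.96


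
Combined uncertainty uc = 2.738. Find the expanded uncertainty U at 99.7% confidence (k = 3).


U = k * uc
U = 3 * 2.738
U = 8.2140

8.2140


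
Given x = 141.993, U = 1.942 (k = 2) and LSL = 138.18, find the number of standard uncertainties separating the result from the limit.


u = U / k = 1.942 / 2 = 0.971
margin = |LSL - x| = |138.18 - 141.993| = 3.813
z = margin / u = 3.813 / 0.971
z = 3.9269

3.9269


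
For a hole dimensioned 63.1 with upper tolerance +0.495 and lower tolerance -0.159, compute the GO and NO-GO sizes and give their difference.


GO = nominal - lower_tol (smallest hole = maximum material condition)
GO = 63.1 - 0.159 = 62.941
NO-GO = nominal + upper_tol (largest hole = least material condition)
NO-GO = 63.1 + 0.495 = 63.595
spread = NO-GO - GO = 63.595 - 62.941 = 0.6540

0.6540


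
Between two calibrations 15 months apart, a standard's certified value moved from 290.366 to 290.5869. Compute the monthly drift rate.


rate = (v2 - v1) / months
= (290.5869 - 290.366) / 15
= 0.2209 / 15
= 0.0147

0.0147


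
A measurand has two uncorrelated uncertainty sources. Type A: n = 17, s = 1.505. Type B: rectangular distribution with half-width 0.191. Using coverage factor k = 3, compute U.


u_A = s / sqrt(n) = 1.505 / sqrt(17) = 0.36501612
u_B = half_width / sqrt(3) = 0.191 / sqrt(3) = 0.1102739
uc = sqrt(u_A^2 + u_B^2) = sqrt(0.36501612^2 + 0.1102739^2) = 0.38130972
U = k * uc = 3 * 0.38130972
U = 1.1439

1.1439


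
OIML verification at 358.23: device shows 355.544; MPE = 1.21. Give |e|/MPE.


e = indication - reference = 355.544 - 358.23 = -2.6860
|e| = 2.6860
ratio = |e| / MPE = 2.6860 / 1.21
ratio = 2.2198

2.2198


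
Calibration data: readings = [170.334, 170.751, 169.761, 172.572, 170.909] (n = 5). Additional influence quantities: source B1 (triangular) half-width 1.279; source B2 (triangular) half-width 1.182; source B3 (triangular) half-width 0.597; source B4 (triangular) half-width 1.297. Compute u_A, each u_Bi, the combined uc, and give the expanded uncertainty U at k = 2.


mean = (170.334 + 170.751 + 169.761 + 172.572 + 170.909) / 5 = 170.8654
s = sqrt(sum((x - mean)^2)/(n-1)) = 1.0523257
u_A = s / sqrt(n) = 1.0523257 / sqrt(5) = 0.47061436
u_B1 = 1.279 / sqrt(6) = 0.52214956
u_B2 = 1.182 / sqrt(6) = 0.48254948
u_B3 = 0.597 / sqrt(6) = 0.24372423
u_B4 = 1.297 / sqrt(6) = 0.52949803
uc = sqrt(0.47061436^2 + 0.52214956^2 + 0.48254948^2 + 0.24372423^2 + 0.52949803^2) = 1.0328319
U = k * uc = 2 * 1.0328319
U = 2.0657

2.0657


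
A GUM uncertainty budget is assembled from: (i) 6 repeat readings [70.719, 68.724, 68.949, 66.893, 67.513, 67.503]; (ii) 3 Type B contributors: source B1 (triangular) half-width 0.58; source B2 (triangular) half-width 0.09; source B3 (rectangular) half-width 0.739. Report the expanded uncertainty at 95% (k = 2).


mean = (70.719 + 68.724 + 68.949 + 66.893 + 67.513 + 67.503) / 6 = 68.3835
s = sqrt(sum((x - mean)^2)/(n-1)) = 1.3888795
u_A = s / sqrt(n) = 1.3888795 / sqrt(6) = 0.56700768
u_B1 = 0.58 / sqrt(6) = 0.23678401
u_B2 = 0.09 / sqrt(6) = 0.036742346
u_B3 = 0.739 / sqrt(3) = 0.42666185
uc = sqrt(0.56700768^2 + 0.23678401^2 + 0.036742346^2 + 0.42666185^2) = 0.7489691
U = k * uc = 2 * 0.7489691
U = 1.4979

1.4979


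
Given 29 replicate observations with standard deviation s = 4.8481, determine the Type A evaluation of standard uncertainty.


u_A = s / sqrt(n)
u_A = 4.8481 / sqrt(29)
u_A = 4.8481 / 5.3851648
u_A = 0.9003

0.9003


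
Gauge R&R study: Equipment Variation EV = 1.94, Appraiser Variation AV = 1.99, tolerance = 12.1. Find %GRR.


GRR = sqrt(EV^2 + AV^2) = sqrt(1.94^2 + 1.99^2) = 2.7791545
%GRR = GRR / tol * 100 = 2.7791545 / 12.1 * 100
%GRR = 22.9682

22.9682


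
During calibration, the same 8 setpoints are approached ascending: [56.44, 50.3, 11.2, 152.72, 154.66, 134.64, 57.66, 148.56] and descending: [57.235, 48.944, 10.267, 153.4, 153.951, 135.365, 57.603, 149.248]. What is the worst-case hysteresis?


|56.44 - 57.235| = 0.7950
|50.3 - 48.944| = 1.3560
|11.2 - 10.267| = 0.9330
|152.72 - 153.4| = 0.6800
|154.66 - 153.951| = 0.7090
|134.64 - 135.365| = 0.7250
|57.66 - 57.603| = 0.0570
|148.56 - 149.248| = 0.6880
hysteresis = max(diffs) = 1.3560

1.3560


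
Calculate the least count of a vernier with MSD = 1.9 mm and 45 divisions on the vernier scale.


LC = MSD / n_div
= 1.9 / 45
= 0.0422

0.0422


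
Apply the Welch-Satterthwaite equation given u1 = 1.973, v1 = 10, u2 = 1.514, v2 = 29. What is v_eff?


uc = sqrt(u1^2 + u2^2) = sqrt(1.973^2 + 1.514^2) = 2.4869509
v_eff = uc^4 / (u1^4/v1 + u2^4/v2)
= 2.4869509^4 / (1.973^4/10 + 1.514^4/29)
= 38.253295 / 1.6965119
v_eff = 22.5482

22.5482


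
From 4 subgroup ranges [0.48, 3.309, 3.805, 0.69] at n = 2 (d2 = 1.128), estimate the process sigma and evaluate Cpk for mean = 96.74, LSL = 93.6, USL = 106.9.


R_bar = (0.48 + 3.309 + 3.805 + 0.69) / 4 = 2.071
sigma = R_bar / d2 = 2.071 / 1.128 = 1.8359929
Cp = (USL - LSL)/(6*sigma) = (106.9 - 93.6)/(6*1.8359929) = 1.2073
Cpu = (106.9 - 96.74)/(3*1.8359929) = 1.8446
Cpl = (96.74 - 93.6)/(3*1.8359929) = 0.5701
Cpk = min(Cpu, Cpl) = 0.5701

0.5701


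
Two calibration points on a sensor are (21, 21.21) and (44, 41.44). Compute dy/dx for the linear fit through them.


slope = (y2 - y1) / (x2 - x1)
= (41.44 - 21.21) / (44 - 21)
= 20.2300 / 23
= 0.8796

0.8796


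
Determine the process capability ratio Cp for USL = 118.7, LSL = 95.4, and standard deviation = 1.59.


Cp = (USL - LSL) / (6 * sigma)
= (118.7 - 95.4) / (6 * 1.59)
= 23.3000 / 9.5400
= 2.4423

2.4423


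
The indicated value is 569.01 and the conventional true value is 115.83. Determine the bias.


Systematic error = measured - true
= 569.01 - 115.83
= 453.1800

453.1800


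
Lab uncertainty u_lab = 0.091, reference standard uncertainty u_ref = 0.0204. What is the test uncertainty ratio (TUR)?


TUR = u_lab / u_ref
= 0.091 / 0.0204
= 4.4608

4.4608


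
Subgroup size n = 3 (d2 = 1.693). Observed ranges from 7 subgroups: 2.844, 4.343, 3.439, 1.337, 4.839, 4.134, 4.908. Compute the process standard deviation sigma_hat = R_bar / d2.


R_bar = (2.844 + 4.343 + 3.439 + 1.337 + 4.839 + 4.134 + 4.908) / 7
R_bar = 25.844 / 7 = 3.692
sigma_hat = R_bar / d2 = 3.692 / 1.693 = 2.1807

2.1807


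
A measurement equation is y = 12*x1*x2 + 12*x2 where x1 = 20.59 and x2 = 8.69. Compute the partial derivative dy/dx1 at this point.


y = 12*x1*x2 + 12*x2
dy/dx1 = 12*x2
Evaluate at x2 = 8.69: c1 = 12 * 8.69
c1 = 104.2800

104.2800


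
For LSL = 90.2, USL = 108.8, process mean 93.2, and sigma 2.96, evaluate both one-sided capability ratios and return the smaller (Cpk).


Cpu = (USL - mean) / (3*sigma) = (108.8 - 93.2) / (3*2.96) = 1.7568
Cpl = (mean - LSL) / (3*sigma) = (93.2 - 90.2) / (3*2.96) = 0.3378
Cpk = min(Cpu, Cpl) = 0.3378

0.3378


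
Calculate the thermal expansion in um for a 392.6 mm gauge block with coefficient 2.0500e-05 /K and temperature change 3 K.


dL = L * alpha * dT
= 392.6 * 2.0500e-05 * 3
= 0.0241449 mm
dL_um = 0.0241449 * 1000 = 24.1449 um

24.1449


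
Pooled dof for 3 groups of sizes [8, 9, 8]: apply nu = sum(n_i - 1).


nu = sum_i (n_i - 1)
nu = ((8 - 1) + (9 - 1) + (8 - 1))
nu = 7 + 8 + 7
nu = 22

22


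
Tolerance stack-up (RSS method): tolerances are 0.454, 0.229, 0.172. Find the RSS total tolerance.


RSS = sqrt(0.454^2 + 0.229^2 + 0.172^2)
= sqrt(0.288141)
= 0.5368

0.5368


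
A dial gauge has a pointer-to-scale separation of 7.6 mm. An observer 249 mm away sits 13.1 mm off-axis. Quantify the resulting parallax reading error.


error = h * offset / d
= 7.6 * 13.1 / 249
= 0.3998

0.3998


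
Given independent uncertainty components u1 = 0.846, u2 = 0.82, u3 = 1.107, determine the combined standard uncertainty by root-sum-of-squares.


uc = sqrt(0.846^2 + 0.82^2 + 1.107^2)
uc = sqrt(2.613565)
uc = 1.6167

1.6167


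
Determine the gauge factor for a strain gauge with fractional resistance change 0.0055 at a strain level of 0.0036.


GF = (dR/R) / epsilon
= 0.0055 / 0.0036
= 1.5278

1.5278


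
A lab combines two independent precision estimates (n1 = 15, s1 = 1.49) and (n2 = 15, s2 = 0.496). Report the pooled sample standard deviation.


s_p = sqrt(((n1-1)*s1^2 + (n2-1)*s2^2) / (n1+n2-2))
numerator = (15-1)*1.49^2 + (15-1)*0.496^2 = 31.0814 + 3.444224 = 34.525624
denominator = 15 + 15 - 2 = 28
s_p^2 = 34.525624 / 28 = 1.233058
s_p = sqrt(1.233058) = 1.1104

1.1104


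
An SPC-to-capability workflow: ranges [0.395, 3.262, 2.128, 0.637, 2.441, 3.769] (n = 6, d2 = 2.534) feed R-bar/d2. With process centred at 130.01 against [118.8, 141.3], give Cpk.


R_bar = (0.395 + 3.262 + 2.128 + 0.637 + 2.441 + 3.769) / 6 = 2.1053333
sigma = R_bar / d2 = 2.1053333 / 2.534 = 0.83083398
Cp = (USL - LSL)/(6*sigma) = (141.3 - 118.8)/(6*0.83083398) = 4.5135
Cpu = (141.3 - 130.01)/(3*0.83083398) = 4.5296
Cpl = (130.01 - 118.8)/(3*0.83083398) = 4.4975
Cpk = min(Cpu, Cpl) = 4.4975

4.4975


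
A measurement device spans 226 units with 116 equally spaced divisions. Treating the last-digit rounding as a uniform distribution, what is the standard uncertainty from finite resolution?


resolution = range / divisions
resolution = 226 / 116 = 1.9482759
u_res = resolution / (2*sqrt(3))
u_res = 1.9482759 / 3.4641016
u_res = 0.5624

0.5624


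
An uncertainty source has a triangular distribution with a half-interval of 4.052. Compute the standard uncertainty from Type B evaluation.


u_B = half_width / sqrt(6)
u_B = 4.052 / 2.4494897
u_B = 1.6542

1.6542


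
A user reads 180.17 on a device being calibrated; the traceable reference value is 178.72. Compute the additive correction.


Correction = standard - reading
= 178.72 - 180.17
= -1.4500

-1.4500


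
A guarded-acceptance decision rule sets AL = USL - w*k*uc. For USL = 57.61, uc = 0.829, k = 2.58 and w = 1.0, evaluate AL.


U = k * uc = 2.58 * 0.829 = 2.13882
guard band g = w * U = 1.0 * 2.13882 = 2.13882
AL = USL - g = 57.61 - 2.13882
AL = 55.4712

55.4712


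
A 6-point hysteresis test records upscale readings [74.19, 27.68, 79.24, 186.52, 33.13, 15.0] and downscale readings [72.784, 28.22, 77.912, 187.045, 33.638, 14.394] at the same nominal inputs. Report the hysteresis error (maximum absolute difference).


|74.19 - 72.784| = 1.4060
|27.68 - 28.22| = 0.5400
|79.24 - 77.912| = 1.3280
|186.52 - 187.045| = 0.5250
|33.13 - 33.638| = 0.5080
|15.0 - 14.394| = 0.6060
hysteresis = max(diffs) = 1.4060

1.4060


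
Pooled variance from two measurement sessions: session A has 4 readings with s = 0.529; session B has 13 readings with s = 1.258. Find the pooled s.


s_p = sqrt(((n1-1)*s1^2 + (n2-1)*s2^2) / (n1+n2-2))
numerator = (4-1)*0.529^2 + (13-1)*1.258^2 = 0.839523 + 18.990768 = 19.830291
denominator = 4 + 13 - 2 = 15
s_p^2 = 19.830291 / 15 = 1.3220194
s_p = sqrt(1.3220194) = 1.1498

1.1498


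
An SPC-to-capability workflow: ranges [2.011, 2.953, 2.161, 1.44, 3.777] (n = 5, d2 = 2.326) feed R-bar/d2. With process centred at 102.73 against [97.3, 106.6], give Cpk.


R_bar = (2.011 + 2.953 + 2.161 + 1.44 + 3.777) / 5 = 2.4684
sigma = R_bar / d2 = 2.4684 / 2.326 = 1.061221
Cp = (USL - LSL)/(6*sigma) = (106.6 - 97.3)/(6*1.061221) = 1.4606
Cpu = (106.6 - 102.73)/(3*1.061221) = 1.2156
Cpl = (102.73 - 97.3)/(3*1.061221) = 1.7056
Cpk = min(Cpu, Cpl) = 1.2156

1.2156


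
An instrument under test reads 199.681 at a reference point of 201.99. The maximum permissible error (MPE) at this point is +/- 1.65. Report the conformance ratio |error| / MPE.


e = indication - reference = 199.681 - 201.99 = -2.3090
|e| = 2.3090
ratio = |e| / MPE = 2.3090 / 1.65
ratio = 1.3994

1.3994


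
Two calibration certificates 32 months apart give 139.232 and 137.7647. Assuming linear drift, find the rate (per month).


rate = (v2 - v1) / months
= (137.7647 - 139.232) / 32
= -1.4673 / 32
= -0.0459

-0.0459


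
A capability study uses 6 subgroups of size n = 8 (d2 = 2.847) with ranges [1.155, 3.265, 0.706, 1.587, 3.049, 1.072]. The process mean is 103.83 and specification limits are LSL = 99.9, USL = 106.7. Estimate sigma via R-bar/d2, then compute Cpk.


R_bar = (1.155 + 3.265 + 0.706 + 1.587 + 3.049 + 1.072) / 6 = 1.8056667
sigma = R_bar / d2 = 1.8056667 / 2.847 = 0.63423488
Cp = (USL - LSL)/(6*sigma) = (106.7 - 99.9)/(6*0.63423488) = 1.7869
Cpu = (106.7 - 103.83)/(3*0.63423488) = 1.5084
Cpl = (103.83 - 99.9)/(3*0.63423488) = 2.0655
Cpk = min(Cpu, Cpl) = 1.5084

1.5084


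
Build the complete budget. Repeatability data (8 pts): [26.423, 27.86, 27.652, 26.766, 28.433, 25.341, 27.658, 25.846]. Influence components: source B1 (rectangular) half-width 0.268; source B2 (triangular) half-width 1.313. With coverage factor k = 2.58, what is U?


mean = (26.423 + 27.86 + 27.652 + 26.766 + 28.433 + 25.341 + 27.658 + 25.846) / 8 = 26.997375
s = sqrt(sum((x - mean)^2)/(n-1)) = 1.0772176
u_A = s / sqrt(n) = 1.0772176 / sqrt(8) = 0.38085393
u_B1 = 0.268 / sqrt(3) = 0.15472987
u_B2 = 1.313 / sqrt(6) = 0.53603001
uc = sqrt(0.38085393^2 + 0.15472987^2 + 0.53603001^2) = 0.67551404
U = k * uc = 2.58 * 0.67551404
U = 1.7428

1.7428


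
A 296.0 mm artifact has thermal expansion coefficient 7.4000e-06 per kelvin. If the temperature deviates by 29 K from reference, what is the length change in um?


dL = L * alpha * dT
= 296.0 * 7.4000e-06 * 29
= 0.0635216 mm
dL_um = 0.0635216 * 1000 = 63.5216 um

63.5216


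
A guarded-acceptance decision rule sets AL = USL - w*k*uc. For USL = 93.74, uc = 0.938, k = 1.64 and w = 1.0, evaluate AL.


U = k * uc = 1.64 * 0.938 = 1.53832
guard band g = w * U = 1.0 * 1.53832 = 1.53832
AL = USL - g = 93.74 - 1.53832
AL = 92.2017

92.2017


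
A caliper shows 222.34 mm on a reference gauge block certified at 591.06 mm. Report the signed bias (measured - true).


Systematic error = measured - true
= 222.34 - 591.06
= -368.7200

-368.7200


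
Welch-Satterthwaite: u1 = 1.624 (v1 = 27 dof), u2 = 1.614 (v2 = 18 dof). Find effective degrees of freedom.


uc = sqrt(u1^2 + u2^2) = sqrt(1.624^2 + 1.614^2) = 2.2896227
v_eff = uc^4 / (u1^4/v1 + u2^4/v2)
= 2.2896227^4 / (1.624^4/27 + 1.614^4/18)
= 27.482465 / 0.63462068
v_eff = 43.3053

43.3053


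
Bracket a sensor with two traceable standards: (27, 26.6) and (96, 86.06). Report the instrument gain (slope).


slope = (y2 - y1) / (x2 - x1)
= (86.06 - 26.6) / (96 - 27)
= 59.4600 / 69
= 0.8617

0.8617


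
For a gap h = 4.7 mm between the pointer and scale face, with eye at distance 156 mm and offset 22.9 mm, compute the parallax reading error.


error = h * offset / d
= 4.7 * 22.9 / 156
= 0.6899

0.6899


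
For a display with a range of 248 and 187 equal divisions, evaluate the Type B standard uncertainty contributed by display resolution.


resolution = range / divisions
resolution = 248 / 187 = 1.3262032
u_res = resolution / (2*sqrt(3))
u_res = 1.3262032 / 3.4641016
u_res = 0.3828

0.3828


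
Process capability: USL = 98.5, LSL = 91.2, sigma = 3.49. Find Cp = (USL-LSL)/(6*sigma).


Cp = (USL - LSL) / (6 * sigma)
= (98.5 - 91.2) / (6 * 3.49)
= 7.3000 / 20.9400
= 0.3486

0.3486


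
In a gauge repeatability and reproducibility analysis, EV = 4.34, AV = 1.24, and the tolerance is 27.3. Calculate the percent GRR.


GRR = sqrt(EV^2 + AV^2) = sqrt(4.34^2 + 1.24^2) = 4.5136681
%GRR = GRR / tol * 100 = 4.5136681 / 27.3 * 100
%GRR = 16.5336

16.5336


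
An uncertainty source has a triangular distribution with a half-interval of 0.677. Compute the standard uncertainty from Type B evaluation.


u_B = half_width / sqrt(6)
u_B = 0.677 / 2.4494897
u_B = 0.2764

0.2764


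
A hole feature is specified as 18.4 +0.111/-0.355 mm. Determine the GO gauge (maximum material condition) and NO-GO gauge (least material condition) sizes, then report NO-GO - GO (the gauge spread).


GO = nominal - lower_tol (smallest hole = maximum material condition)
GO = 18.4 - 0.355 = 18.045
NO-GO = nominal + upper_tol (largest hole = least material condition)
NO-GO = 18.4 + 0.111 = 18.511
spread = NO-GO - GO = 18.511 - 18.045 = 0.4660

0.4660


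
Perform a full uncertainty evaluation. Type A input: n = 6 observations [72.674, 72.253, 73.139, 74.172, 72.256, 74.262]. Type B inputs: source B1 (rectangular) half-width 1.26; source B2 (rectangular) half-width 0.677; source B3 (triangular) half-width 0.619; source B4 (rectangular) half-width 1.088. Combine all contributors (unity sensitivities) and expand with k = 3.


mean = (72.674 + 72.253 + 73.139 + 74.172 + 72.256 + 74.262) / 6 = 73.126
s = sqrt(sum((x - mean)^2)/(n-1)) = 0.90643411
u_A = s / sqrt(n) = 0.90643411 / sqrt(6) = 0.37005018
u_B1 = 1.26 / sqrt(3) = 0.72746134
u_B2 = 0.677 / sqrt(3) = 0.39086613
u_B3 = 0.619 / sqrt(6) = 0.25270569
u_B4 = 1.088 / sqrt(3) = 0.62815709
uc = sqrt(0.37005018^2 + 0.72746134^2 + 0.39086613^2 + 0.25270569^2 + 0.62815709^2) = 1.1302013
U = k * uc = 3 * 1.1302013
U = 3.3906

3.3906


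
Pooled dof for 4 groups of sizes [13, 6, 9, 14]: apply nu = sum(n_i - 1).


nu = sum_i (n_i - 1)
nu = ((13 - 1) + (6 - 1) + (9 - 1) + (14 - 1))
nu = 12 + 5 + 8 + 13
nu = 38

38


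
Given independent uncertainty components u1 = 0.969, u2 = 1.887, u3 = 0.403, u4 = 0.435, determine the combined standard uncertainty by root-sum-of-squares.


uc = sqrt(0.969^2 + 1.887^2 + 0.403^2 + 0.435^2)
uc = sqrt(4.851364)
uc = 2.2026

2.2026


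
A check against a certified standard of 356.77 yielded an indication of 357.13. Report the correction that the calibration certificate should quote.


Correction = standard - reading
= 356.77 - 357.13
= -0.3600

-0.3600


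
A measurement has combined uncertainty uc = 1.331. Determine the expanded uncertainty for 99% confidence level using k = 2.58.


U = k * uc
U = 2.58 * 1.331
U = 3.4340

3.4340


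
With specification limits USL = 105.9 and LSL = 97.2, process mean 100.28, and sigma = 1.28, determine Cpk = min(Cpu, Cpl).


Cpu = (USL - mean) / (3*sigma) = (105.9 - 100.28) / (3*1.28) = 1.4635
Cpl = (mean - LSL) / (3*sigma) = (100.28 - 97.2) / (3*1.28) = 0.8021
Cpk = min(Cpu, Cpl) = 0.8021

0.8021


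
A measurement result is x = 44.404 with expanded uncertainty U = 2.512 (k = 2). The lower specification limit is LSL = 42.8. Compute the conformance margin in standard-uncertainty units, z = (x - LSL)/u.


u = U / k = 2.512 / 2 = 1.256
margin = |LSL - x| = |42.8 - 44.404| = 1.604
z = margin / u = 1.604 / 1.256
z = 1.2771

1.2771


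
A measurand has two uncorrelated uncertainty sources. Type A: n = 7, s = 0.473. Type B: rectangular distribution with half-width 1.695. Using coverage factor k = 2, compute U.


u_A = s / sqrt(n) = 0.473 / sqrt(7) = 0.1787772
u_B = half_width / sqrt(3) = 1.695 / sqrt(3) = 0.97860871
uc = sqrt(u_A^2 + u_B^2) = sqrt(0.1787772^2 + 0.97860871^2) = 0.99480465
U = k * uc = 2 * 0.99480465
U = 1.9896

1.9896


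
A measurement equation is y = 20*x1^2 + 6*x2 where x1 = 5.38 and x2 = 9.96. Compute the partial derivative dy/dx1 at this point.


y = 20*x1^2 + 6*x2
dy/dx1 = 2*20*x1
Evaluate at x1 = 5.38: c1 = 40 * 5.38
c1 = 215.2000

215.2000


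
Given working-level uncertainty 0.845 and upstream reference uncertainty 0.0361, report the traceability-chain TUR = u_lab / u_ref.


TUR = u_lab / u_ref
= 0.845 / 0.0361
= 23.4072

23.4072


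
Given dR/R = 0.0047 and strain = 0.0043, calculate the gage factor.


GF = (dR/R) / epsilon
= 0.0047 / 0.0043
= 1.0930

1.0930


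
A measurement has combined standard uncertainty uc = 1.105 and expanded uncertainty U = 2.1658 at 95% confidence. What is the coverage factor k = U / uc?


k = U / uc
k = 2.1658 / 1.105
k = 1.96

1.96


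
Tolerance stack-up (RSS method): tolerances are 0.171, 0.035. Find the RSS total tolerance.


RSS = sqrt(0.171^2 + 0.035^2)
= sqrt(0.030466)
= 0.1745

0.1745


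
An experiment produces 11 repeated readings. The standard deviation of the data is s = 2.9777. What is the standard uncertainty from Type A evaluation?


u_A = s / sqrt(n)
u_A = 2.9777 / sqrt(11)
u_A = 2.9777 / 3.3166248
u_A = 0.8978

0.8978


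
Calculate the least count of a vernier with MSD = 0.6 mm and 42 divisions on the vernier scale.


LC = MSD / n_div
= 0.6 / 42
= 0.0143

0.0143


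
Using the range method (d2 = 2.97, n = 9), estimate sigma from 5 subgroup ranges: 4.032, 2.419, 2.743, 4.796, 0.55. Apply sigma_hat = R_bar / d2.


R_bar = (4.032 + 2.419 + 2.743 + 4.796 + 0.55) / 5
R_bar = 14.54 / 5 = 2.908
sigma_hat = R_bar / d2 = 2.908 / 2.97 = 0.9791

0.9791


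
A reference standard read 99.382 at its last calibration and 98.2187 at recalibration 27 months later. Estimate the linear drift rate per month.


rate = (v2 - v1) / months
= (98.2187 - 99.382) / 27
= -1.1633 / 27
= -0.0431

-0.0431


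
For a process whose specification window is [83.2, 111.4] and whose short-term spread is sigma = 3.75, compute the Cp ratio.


Cp = (USL - LSL) / (6 * sigma)
= (111.4 - 83.2) / (6 * 3.75)
= 28.2000 / 22.5000
= 1.2533

1.2533


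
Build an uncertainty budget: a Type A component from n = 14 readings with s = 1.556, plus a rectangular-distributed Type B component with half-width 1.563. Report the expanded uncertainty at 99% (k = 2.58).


u_A = s / sqrt(n) = 1.556 / sqrt(14) = 0.41585849
u_B = half_width / sqrt(3) = 1.563 / sqrt(3) = 0.90239847
uc = sqrt(u_A^2 + u_B^2) = sqrt(0.41585849^2 + 0.90239847^2) = 0.99361023
U = k * uc = 2.58 * 0.99361023
U = 2.5635

2.5635


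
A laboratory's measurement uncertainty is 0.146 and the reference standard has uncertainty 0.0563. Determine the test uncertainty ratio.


TUR = u_lab / u_ref
= 0.146 / 0.0563
= 2.5933

2.5933


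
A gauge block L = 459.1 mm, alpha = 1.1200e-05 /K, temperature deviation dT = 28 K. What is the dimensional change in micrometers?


dL = L * alpha * dT
= 459.1 * 1.1200e-05 * 28
= 0.1439738 mm
dL_um = 0.1439738 * 1000 = 143.9738 um

143.9738


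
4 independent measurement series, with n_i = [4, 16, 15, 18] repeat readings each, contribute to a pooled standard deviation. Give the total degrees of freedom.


nu = sum_i (n_i - 1)
nu = ((4 - 1) + (16 - 1) + (15 - 1) + (18 - 1))
nu = 3 + 15 + 14 + 17
nu = 49

49


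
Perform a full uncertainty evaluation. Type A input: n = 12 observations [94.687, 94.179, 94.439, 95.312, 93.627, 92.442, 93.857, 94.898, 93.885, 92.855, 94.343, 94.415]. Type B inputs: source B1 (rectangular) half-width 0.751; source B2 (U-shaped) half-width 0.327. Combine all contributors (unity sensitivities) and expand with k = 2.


mean = (94.687 + 94.179 + 94.439 + 95.312 + 93.627 + 92.442 + 93.857 + 94.898 + 93.885 + 92.855 + 94.343 + 94.415) / 12 = 94.07825
s = sqrt(sum((x - mean)^2)/(n-1)) = 0.81753889
u_A = s / sqrt(n) = 0.81753889 / sqrt(12) = 0.23600315
u_B1 = 0.751 / sqrt(3) = 0.43359005
u_B2 = 0.327 / sqrt(2) = 0.23122392
uc = sqrt(0.23600315^2 + 0.43359005^2 + 0.23122392^2) = 0.54512597
U = k * uc = 2 * 0.54512597
U = 1.0903

1.0903


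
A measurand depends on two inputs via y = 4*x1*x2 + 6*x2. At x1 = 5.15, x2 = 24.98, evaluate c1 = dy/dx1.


y = 4*x1*x2 + 6*x2
dy/dx1 = 4*x2
Evaluate at x2 = 24.98: c1 = 4 * 24.98
c1 = 99.9200

99.9200


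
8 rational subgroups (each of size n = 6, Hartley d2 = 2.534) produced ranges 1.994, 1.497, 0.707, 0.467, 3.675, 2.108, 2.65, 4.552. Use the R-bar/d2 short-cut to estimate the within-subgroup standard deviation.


R_bar = (1.994 + 1.497 + 0.707 + 0.467 + 3.675 + 2.108 + 2.65 + 4.552) / 8
R_bar = 17.65 / 8 = 2.20625
sigma_hat = R_bar / d2 = 2.20625 / 2.534 = 0.8707

0.8707


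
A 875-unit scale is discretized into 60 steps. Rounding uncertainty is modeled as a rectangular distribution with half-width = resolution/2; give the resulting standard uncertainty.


resolution = range / divisions
resolution = 875 / 60 = 14.583333
u_res = resolution / (2*sqrt(3))
u_res = 14.583333 / 3.4641016
u_res = 4.2098

4.2098


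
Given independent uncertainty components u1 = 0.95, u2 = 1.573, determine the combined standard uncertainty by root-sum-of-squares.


uc = sqrt(0.95^2 + 1.573^2)
uc = sqrt(3.376829)
uc = 1.8376

1.8376


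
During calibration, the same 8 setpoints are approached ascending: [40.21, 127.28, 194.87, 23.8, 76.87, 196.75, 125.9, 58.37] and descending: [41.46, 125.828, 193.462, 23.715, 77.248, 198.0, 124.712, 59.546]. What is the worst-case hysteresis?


|40.21 - 41.46| = 1.2500
|127.28 - 125.828| = 1.4520
|194.87 - 193.462| = 1.4080
|23.8 - 23.715| = 0.0850
|76.87 - 77.248| = 0.3780
|196.75 - 198.0| = 1.2500
|125.9 - 124.712| = 1.1880
|58.37 - 59.546| = 1.1760
hysteresis = max(diffs) = 1.4520

1.4520


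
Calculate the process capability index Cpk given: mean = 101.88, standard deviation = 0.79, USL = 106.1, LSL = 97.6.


Cpu = (USL - mean) / (3*sigma) = (106.1 - 101.88) / (3*0.79) = 1.7806
Cpl = (mean - LSL) / (3*sigma) = (101.88 - 97.6) / (3*0.79) = 1.8059
Cpk = min(Cpu, Cpl) = 1.7806

1.7806


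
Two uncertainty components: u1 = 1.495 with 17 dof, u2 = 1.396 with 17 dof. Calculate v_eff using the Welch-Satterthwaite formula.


uc = sqrt(u1^2 + u2^2) = sqrt(1.495^2 + 1.396^2) = 2.045444
v_eff = uc^4 / (u1^4/v1 + u2^4/v2)
= 2.045444^4 / (1.495^4/17 + 1.396^4/17)
= 17.504527 / 0.51724827
v_eff = 33.8416

33.8416


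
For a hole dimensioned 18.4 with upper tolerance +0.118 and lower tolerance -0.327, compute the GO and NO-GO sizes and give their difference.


GO = nominal - lower_tol (smallest hole = maximum material condition)
GO = 18.4 - 0.327 = 18.073
NO-GO = nominal + upper_tol (largest hole = least material condition)
NO-GO = 18.4 + 0.118 = 18.518
spread = NO-GO - GO = 18.518 - 18.073 = 0.4450

0.4450


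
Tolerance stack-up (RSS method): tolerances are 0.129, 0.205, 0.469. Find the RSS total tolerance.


RSS = sqrt(0.129^2 + 0.205^2 + 0.469^2)
= sqrt(0.278627)
= 0.5279

0.5279


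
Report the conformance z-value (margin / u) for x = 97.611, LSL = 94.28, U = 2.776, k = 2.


u = U / k = 2.776 / 2 = 1.388
margin = |LSL - x| = |94.28 - 97.611| = 3.331
z = margin / u = 3.331 / 1.388
z = 2.3999

2.3999


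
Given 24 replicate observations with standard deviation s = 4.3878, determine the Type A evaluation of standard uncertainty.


u_A = s / sqrt(n)
u_A = 4.3878 / sqrt(24)
u_A = 4.3878 / 4.8989795
u_A = 0.8957

0.8957
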